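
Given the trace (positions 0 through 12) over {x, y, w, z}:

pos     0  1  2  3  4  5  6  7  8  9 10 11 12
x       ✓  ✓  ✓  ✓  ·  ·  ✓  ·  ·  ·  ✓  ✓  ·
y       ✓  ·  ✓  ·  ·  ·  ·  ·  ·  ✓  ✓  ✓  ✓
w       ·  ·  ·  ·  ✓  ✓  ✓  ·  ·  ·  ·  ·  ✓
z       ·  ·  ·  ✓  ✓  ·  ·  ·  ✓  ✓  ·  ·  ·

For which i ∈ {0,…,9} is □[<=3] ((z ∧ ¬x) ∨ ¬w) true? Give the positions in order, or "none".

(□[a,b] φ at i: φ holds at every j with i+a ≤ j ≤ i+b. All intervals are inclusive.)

0, 1, 7, 8

Evaluate at each i in [0,9]:
  i=0: ✓ (all of [0,3])
  i=1: ✓ (all of [1,4])
  i=2: ✗ (fails at j=5)
  i=3: ✗ (fails at j=5)
  i=4: ✗ (fails at j=5)
  i=5: ✗ (fails at j=5)
  i=6: ✗ (fails at j=6)
  i=7: ✓ (all of [7,10])
  i=8: ✓ (all of [8,11])
  i=9: ✗ (fails at j=12)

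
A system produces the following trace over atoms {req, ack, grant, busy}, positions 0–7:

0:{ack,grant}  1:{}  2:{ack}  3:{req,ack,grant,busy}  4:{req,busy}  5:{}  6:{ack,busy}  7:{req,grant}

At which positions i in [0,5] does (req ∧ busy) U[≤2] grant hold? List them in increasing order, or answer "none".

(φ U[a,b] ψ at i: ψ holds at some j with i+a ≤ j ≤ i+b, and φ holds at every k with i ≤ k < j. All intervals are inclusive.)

0, 3

Evaluate at each i in [0,5]:
  i=0: ✓ (rhs at j=0)
  i=1: ✗ (lhs fails at k=1 before rhs at j=3)
  i=2: ✗ (lhs fails at k=2 before rhs at j=3)
  i=3: ✓ (rhs at j=3)
  i=4: ✗ (no rhs in [4,6])
  i=5: ✗ (lhs fails at k=5 before rhs at j=7)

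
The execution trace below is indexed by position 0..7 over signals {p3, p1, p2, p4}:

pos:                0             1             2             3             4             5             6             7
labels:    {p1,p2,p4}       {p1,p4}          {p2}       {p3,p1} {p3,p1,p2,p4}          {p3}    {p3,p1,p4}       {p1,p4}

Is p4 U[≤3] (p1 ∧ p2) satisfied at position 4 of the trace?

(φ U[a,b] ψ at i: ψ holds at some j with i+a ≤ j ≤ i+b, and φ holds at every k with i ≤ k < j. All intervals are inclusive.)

Need some j in [4,7] with (p1 ∧ p2), and p4 at every k in [4,j-1].
  j=4: (p1 ∧ p2) holds; no prefix to check → satisfied.

Holds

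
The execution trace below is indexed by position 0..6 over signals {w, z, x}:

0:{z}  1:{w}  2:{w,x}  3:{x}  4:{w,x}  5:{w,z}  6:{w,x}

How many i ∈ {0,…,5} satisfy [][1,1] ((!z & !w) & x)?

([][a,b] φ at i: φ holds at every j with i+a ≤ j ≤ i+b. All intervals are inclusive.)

1

Evaluate at each i in [0,5]:
  i=0: ✗ (fails at j=1)
  i=1: ✗ (fails at j=2)
  i=2: ✓ (all of [3,3])
  i=3: ✗ (fails at j=4)
  i=4: ✗ (fails at j=5)
  i=5: ✗ (fails at j=6)
Positions where it holds: {2} → 1.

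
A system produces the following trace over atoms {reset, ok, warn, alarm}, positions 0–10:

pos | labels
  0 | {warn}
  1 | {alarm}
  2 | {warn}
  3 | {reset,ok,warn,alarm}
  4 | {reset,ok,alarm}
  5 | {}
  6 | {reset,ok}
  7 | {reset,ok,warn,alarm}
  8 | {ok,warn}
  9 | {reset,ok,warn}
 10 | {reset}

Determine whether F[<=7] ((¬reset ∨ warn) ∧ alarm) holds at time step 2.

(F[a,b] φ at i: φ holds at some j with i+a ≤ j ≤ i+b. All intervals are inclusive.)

Check ((¬reset ∨ warn) ∧ alarm) at each j in [2,9]:
  j=2: false
  j=3: true
  j=4: false
  j=5: false
  j=6: false
  j=7: true
  j=8: false
  j=9: false
Found at j=3 → formula holds.

True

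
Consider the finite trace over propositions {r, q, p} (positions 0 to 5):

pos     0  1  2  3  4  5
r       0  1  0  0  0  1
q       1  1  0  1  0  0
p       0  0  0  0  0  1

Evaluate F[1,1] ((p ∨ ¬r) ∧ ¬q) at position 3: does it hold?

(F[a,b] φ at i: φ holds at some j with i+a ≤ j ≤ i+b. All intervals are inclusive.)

Yes

Check ((p ∨ ¬r) ∧ ¬q) at each j in [4,4]:
  j=4: true
Found at j=4 → formula holds.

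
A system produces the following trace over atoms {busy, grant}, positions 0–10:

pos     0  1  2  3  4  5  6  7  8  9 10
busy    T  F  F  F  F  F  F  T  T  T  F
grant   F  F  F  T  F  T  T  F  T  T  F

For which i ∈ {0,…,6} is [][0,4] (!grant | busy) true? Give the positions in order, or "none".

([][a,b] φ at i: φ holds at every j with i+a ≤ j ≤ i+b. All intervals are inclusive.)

Evaluate at each i in [0,6]:
  i=0: ✗ (fails at j=3)
  i=1: ✗ (fails at j=3)
  i=2: ✗ (fails at j=3)
  i=3: ✗ (fails at j=3)
  i=4: ✗ (fails at j=5)
  i=5: ✗ (fails at j=5)
  i=6: ✗ (fails at j=6)

none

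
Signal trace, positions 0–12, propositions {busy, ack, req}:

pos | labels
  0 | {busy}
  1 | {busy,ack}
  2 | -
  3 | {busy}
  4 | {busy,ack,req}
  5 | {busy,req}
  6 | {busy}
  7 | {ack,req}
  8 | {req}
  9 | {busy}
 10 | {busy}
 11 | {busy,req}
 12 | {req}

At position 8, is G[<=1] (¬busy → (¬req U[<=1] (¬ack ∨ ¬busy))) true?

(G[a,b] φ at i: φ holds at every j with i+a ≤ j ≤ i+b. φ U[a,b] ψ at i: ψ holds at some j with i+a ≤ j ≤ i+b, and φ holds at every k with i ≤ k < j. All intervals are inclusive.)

Check (¬busy → (¬req U[<=1] (¬ack ∨ ¬busy))) at every j in [8,9]:
  j=8: antecedent true; consequent holds → ✓
  j=9: antecedent false → ✓
All positions satisfy it → formula holds.

True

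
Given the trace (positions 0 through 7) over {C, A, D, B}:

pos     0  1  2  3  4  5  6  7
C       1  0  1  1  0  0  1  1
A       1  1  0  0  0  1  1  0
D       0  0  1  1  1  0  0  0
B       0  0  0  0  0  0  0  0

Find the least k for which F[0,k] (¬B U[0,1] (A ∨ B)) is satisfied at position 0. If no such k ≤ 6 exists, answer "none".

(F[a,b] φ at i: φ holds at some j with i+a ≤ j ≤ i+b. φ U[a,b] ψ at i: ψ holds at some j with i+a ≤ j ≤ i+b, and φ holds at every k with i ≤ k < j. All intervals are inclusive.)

Scan j = 0,1,… for (¬B U[0,1] (A ∨ B)):
  j=0: holds
First hit at j=0, so smallest k = 0-0 = 0.

0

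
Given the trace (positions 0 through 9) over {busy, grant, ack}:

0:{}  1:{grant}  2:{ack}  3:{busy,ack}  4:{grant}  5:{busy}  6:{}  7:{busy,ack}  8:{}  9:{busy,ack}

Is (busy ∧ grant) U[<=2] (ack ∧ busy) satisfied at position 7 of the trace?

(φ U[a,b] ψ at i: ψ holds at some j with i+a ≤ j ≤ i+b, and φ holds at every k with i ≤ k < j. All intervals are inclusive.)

Need some j in [7,9] with (ack ∧ busy), and (busy ∧ grant) at every k in [7,j-1].
  j=7: (ack ∧ busy) holds; no prefix to check → satisfied.

True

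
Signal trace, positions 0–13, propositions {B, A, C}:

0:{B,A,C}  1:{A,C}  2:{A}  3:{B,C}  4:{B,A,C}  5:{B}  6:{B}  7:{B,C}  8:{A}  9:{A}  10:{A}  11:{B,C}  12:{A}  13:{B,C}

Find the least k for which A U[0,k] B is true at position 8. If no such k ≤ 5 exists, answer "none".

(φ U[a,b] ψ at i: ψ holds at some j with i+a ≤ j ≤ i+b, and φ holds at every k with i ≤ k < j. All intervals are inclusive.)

3

Need earliest j ≥ 8 with B, and A at every k in [8,j-1].
  j=8: rhs fails.
  j=9: rhs fails.
  j=10: rhs fails.
  j=11: rhs holds; lhs holds on [8,10]. k = 3.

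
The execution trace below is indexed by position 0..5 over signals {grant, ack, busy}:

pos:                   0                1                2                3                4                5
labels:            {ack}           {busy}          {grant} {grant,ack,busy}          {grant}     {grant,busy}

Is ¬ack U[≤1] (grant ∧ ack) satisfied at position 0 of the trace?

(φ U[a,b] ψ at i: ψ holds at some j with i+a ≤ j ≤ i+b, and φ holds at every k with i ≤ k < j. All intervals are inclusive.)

False

Need some j in [0,1] with (grant ∧ ack), and ¬ack at every k in [0,j-1].
  j=0: (grant ∧ ack) false.
  j=1: (grant ∧ ack) false.
No j in the window works → until fails.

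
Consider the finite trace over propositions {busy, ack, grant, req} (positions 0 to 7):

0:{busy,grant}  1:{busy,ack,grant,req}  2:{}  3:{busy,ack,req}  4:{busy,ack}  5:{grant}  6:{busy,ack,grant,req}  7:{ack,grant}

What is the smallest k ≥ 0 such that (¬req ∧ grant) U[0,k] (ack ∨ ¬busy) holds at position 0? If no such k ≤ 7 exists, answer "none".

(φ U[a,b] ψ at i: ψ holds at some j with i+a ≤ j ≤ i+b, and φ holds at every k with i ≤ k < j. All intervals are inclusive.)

Need earliest j ≥ 0 with (ack ∨ ¬busy), and (¬req ∧ grant) at every k in [0,j-1].
  j=0: rhs fails.
  j=1: rhs holds; lhs holds on [0,0]. k = 1.

1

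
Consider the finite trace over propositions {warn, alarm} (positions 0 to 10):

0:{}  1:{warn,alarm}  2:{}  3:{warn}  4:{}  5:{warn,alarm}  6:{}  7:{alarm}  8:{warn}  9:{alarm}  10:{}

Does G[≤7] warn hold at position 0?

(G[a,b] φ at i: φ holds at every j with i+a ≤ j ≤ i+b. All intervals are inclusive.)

No

Check warn at every j in [0,7]:
  j=0: false
  j=1: true
  j=2: false
  j=3: true
  j=4: false
  j=5: true
  j=6: false
  j=7: false
Fails at j=0 → formula fails.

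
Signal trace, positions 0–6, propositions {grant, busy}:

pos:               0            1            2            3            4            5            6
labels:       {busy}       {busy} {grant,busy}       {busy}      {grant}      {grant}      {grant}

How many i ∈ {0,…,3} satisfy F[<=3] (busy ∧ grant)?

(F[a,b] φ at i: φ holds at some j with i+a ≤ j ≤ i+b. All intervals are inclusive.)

Evaluate at each i in [0,3]:
  i=0: ✓ (witness j=2)
  i=1: ✓ (witness j=2)
  i=2: ✓ (witness j=2)
  i=3: ✗ (none in [3,6])
Positions where it holds: {0, 1, 2} → 3.

3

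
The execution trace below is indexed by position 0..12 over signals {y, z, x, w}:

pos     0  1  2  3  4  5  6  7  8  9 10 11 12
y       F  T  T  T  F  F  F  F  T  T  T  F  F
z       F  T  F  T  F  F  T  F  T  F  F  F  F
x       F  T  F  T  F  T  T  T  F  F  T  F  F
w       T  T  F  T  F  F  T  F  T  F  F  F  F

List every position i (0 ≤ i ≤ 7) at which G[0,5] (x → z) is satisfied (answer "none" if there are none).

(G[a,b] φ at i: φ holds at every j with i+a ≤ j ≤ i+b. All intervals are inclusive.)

Evaluate at each i in [0,7]:
  i=0: ✗ (fails at j=5)
  i=1: ✗ (fails at j=5)
  i=2: ✗ (fails at j=5)
  i=3: ✗ (fails at j=5)
  i=4: ✗ (fails at j=5)
  i=5: ✗ (fails at j=5)
  i=6: ✗ (fails at j=7)
  i=7: ✗ (fails at j=7)

none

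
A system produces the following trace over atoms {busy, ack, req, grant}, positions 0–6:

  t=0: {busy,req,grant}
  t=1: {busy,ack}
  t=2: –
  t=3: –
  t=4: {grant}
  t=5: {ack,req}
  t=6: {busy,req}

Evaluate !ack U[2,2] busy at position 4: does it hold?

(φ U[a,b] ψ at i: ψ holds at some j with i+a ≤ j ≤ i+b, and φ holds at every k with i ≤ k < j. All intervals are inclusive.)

Does not hold

Need some j in [6,6] with busy, and !ack at every k in [4,j-1].
  j=6: busy holds, but !ack fails at k=5 → not this j.
No j in the window works → until fails.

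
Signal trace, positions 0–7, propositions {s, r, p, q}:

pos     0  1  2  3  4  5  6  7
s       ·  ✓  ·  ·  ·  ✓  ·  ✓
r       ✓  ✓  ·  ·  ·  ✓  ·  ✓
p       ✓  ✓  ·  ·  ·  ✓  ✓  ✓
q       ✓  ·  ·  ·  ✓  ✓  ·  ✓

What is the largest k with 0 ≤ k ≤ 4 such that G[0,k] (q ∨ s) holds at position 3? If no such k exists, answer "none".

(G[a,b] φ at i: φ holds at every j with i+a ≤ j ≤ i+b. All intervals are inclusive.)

none

(q ∨ s) must hold from j=3 onward; find where it first fails.
  j=3: fails → no k works.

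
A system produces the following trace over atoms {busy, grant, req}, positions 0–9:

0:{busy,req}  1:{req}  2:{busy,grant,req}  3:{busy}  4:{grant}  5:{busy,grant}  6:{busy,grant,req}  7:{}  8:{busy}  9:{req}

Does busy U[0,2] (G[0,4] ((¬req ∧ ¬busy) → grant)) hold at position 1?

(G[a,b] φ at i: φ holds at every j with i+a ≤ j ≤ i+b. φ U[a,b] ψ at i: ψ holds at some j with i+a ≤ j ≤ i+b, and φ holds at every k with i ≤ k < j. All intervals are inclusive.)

Need some j in [1,3] with G[0,4] ((¬req ∧ ¬busy) → grant), and busy at every k in [1,j-1].
  j=1: G[0,4] ((¬req ∧ ¬busy) → grant) holds; no prefix to check → satisfied.

True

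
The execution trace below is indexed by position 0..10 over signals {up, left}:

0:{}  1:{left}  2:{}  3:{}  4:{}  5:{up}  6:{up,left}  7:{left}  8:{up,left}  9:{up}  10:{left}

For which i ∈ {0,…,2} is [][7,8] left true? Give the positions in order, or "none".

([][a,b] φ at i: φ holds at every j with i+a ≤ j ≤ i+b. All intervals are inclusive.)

0

Evaluate at each i in [0,2]:
  i=0: ✓ (all of [7,8])
  i=1: ✗ (fails at j=9)
  i=2: ✗ (fails at j=9)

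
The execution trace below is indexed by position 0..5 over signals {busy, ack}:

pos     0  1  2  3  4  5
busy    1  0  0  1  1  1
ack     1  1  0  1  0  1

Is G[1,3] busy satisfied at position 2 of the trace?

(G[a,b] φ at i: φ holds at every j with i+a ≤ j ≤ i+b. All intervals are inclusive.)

Check busy at every j in [3,5]:
  j=3: true
  j=4: true
  j=5: true
All positions satisfy it → formula holds.

Yes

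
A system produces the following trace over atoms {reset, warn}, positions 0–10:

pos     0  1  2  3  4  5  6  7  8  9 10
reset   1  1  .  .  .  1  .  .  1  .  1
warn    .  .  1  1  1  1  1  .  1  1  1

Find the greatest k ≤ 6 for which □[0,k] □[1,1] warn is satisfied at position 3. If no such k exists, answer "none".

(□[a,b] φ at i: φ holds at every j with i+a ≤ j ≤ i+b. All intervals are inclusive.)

□[1,1] warn must hold from j=3 onward; find where it first fails.
  j=3: holds
  j=4: holds
  j=5: holds
  j=6: fails
Holds on [3,5], so largest k = 2.

2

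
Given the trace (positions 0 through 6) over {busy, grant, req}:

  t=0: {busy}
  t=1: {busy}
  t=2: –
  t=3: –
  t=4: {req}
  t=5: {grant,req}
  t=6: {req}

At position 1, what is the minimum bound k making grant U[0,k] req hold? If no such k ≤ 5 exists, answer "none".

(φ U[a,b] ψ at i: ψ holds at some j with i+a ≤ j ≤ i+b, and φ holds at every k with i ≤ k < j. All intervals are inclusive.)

none

Need earliest j ≥ 1 with req, and grant at every k in [1,j-1].
  j=1: rhs fails.
  j=2: rhs fails.
  j=3: rhs fails.
  j=4: rhs holds but lhs fails at k=1.
  j=5: rhs holds but lhs fails at k=1.
  j=6: rhs holds but lhs fails at k=1.
No witness within the range → none.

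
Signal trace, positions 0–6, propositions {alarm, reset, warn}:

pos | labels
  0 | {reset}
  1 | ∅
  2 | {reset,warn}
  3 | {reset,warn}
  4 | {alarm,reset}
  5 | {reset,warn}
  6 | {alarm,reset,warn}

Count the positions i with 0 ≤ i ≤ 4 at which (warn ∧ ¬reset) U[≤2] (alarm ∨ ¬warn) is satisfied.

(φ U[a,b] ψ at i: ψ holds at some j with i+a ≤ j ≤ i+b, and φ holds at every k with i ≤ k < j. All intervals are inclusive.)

3

Evaluate at each i in [0,4]:
  i=0: ✓ (rhs at j=0)
  i=1: ✓ (rhs at j=1)
  i=2: ✗ (lhs fails at k=2 before rhs at j=4)
  i=3: ✗ (lhs fails at k=3 before rhs at j=4)
  i=4: ✓ (rhs at j=4)
Positions where it holds: {0, 1, 4} → 3.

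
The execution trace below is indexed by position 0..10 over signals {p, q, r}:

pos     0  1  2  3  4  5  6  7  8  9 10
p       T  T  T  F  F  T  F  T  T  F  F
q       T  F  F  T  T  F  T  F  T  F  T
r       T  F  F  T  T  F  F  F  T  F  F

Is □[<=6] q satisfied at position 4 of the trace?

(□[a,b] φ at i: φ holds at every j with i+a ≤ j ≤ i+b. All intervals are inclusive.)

Check q at every j in [4,10]:
  j=4: true
  j=5: false
  j=6: true
  j=7: false
  j=8: true
  j=9: false
  j=10: true
Fails at j=5 → formula fails.

False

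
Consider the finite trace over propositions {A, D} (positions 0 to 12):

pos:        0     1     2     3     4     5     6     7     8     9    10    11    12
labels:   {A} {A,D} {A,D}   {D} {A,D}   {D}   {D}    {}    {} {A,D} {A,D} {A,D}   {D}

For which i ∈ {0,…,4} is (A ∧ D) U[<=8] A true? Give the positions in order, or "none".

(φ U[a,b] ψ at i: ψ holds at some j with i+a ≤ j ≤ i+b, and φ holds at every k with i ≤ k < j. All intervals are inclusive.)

Evaluate at each i in [0,4]:
  i=0: ✓ (rhs at j=0)
  i=1: ✓ (rhs at j=1)
  i=2: ✓ (rhs at j=2)
  i=3: ✗ (lhs fails at k=3 before rhs at j=4)
  i=4: ✓ (rhs at j=4)

0, 1, 2, 4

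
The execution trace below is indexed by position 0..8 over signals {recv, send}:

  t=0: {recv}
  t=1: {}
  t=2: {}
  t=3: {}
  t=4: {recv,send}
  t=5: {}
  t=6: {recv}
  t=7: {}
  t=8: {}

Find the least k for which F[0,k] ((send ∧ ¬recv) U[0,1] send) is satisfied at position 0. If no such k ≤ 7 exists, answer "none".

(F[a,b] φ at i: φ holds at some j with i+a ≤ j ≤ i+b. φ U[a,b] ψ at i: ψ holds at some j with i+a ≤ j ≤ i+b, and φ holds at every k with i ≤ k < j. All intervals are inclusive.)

Scan j = 0,1,… for ((send ∧ ¬recv) U[0,1] send):
  j=0: fails
  j=1: fails
  j=2: fails
  j=3: fails
  j=4: holds
First hit at j=4, so smallest k = 4-0 = 4.

4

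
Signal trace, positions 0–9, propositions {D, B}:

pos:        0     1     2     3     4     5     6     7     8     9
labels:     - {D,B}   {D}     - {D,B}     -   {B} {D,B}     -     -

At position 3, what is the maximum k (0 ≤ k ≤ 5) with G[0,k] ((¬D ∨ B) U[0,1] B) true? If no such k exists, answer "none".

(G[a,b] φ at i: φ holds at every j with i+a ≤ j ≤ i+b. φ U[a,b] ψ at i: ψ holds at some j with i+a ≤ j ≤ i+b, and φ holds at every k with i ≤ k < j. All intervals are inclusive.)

((¬D ∨ B) U[0,1] B) must hold from j=3 onward; find where it first fails.
  j=3: holds
  j=4: holds
  j=5: holds
  j=6: holds
  j=7: holds
  j=8: fails
Holds on [3,7], so largest k = 4.

4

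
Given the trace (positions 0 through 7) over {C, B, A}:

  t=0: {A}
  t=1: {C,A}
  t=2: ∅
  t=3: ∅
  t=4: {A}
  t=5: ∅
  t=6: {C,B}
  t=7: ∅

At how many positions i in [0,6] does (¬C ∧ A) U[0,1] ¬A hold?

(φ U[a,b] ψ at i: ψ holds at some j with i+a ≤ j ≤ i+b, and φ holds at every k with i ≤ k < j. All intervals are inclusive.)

Evaluate at each i in [0,6]:
  i=0: ✗ (no rhs in [0,1])
  i=1: ✗ (lhs fails at k=1 before rhs at j=2)
  i=2: ✓ (rhs at j=2)
  i=3: ✓ (rhs at j=3)
  i=4: ✓ (rhs at j=5; lhs holds on [4,4])
  i=5: ✓ (rhs at j=5)
  i=6: ✓ (rhs at j=6)
Positions where it holds: {2, 3, 4, 5, 6} → 5.

5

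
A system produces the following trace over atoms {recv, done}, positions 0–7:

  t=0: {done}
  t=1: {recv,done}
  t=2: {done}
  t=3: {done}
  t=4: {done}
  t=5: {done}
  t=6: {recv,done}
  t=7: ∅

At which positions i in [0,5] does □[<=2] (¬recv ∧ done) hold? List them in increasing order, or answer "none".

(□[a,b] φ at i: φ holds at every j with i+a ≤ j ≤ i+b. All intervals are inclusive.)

Evaluate at each i in [0,5]:
  i=0: ✗ (fails at j=1)
  i=1: ✗ (fails at j=1)
  i=2: ✓ (all of [2,4])
  i=3: ✓ (all of [3,5])
  i=4: ✗ (fails at j=6)
  i=5: ✗ (fails at j=6)

2, 3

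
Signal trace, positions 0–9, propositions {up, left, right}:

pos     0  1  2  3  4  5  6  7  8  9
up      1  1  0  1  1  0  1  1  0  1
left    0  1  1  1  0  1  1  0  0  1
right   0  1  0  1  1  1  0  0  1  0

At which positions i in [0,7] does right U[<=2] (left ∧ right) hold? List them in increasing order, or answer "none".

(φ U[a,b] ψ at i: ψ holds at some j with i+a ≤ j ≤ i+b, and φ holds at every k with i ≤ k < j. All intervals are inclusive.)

Evaluate at each i in [0,7]:
  i=0: ✗ (lhs fails at k=0 before rhs at j=1)
  i=1: ✓ (rhs at j=1)
  i=2: ✗ (lhs fails at k=2 before rhs at j=3)
  i=3: ✓ (rhs at j=3)
  i=4: ✓ (rhs at j=5; lhs holds on [4,4])
  i=5: ✓ (rhs at j=5)
  i=6: ✗ (no rhs in [6,8])
  i=7: ✗ (no rhs in [7,9])

1, 3, 4, 5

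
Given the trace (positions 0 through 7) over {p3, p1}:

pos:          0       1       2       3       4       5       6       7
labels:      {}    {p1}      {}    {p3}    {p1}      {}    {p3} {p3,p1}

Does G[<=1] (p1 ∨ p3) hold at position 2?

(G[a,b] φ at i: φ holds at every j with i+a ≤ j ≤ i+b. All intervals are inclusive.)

Does not hold

Check (p1 ∨ p3) at every j in [2,3]:
  j=2: false
  j=3: true
Fails at j=2 → formula fails.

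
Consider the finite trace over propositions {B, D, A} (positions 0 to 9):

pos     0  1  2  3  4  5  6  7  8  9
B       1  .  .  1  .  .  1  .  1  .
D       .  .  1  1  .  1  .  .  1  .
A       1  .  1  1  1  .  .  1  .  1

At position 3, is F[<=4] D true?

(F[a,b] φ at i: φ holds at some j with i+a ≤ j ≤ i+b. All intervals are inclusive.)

Holds

Check D at each j in [3,7]:
  j=3: true
  j=4: false
  j=5: true
  j=6: false
  j=7: false
Found at j=3 → formula holds.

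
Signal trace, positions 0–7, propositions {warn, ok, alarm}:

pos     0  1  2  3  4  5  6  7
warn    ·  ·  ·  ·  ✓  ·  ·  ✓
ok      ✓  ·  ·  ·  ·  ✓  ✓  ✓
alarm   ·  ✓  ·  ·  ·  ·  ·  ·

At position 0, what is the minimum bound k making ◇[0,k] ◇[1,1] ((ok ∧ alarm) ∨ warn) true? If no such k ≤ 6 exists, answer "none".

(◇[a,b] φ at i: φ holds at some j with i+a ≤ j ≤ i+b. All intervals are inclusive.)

3

Scan j = 0,1,… for ◇[1,1] ((ok ∧ alarm) ∨ warn):
  j=0: fails
  j=1: fails
  j=2: fails
  j=3: holds
First hit at j=3, so smallest k = 3-0 = 3.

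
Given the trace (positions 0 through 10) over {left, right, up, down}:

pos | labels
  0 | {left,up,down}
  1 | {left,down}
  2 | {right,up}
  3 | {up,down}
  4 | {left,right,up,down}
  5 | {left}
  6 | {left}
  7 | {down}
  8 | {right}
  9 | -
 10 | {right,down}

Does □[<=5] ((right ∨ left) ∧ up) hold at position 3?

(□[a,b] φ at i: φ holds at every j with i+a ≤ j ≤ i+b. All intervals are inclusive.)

No

Check ((right ∨ left) ∧ up) at every j in [3,8]:
  j=3: false
  j=4: true
  j=5: false
  j=6: false
  j=7: false
  j=8: false
Fails at j=3 → formula fails.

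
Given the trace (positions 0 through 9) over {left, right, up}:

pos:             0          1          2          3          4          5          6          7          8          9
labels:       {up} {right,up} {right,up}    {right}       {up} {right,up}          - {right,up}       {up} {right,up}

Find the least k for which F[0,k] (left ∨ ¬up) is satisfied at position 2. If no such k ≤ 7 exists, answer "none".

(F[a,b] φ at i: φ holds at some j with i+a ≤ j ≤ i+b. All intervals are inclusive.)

Scan j = 2,3,… for (left ∨ ¬up):
  j=2: fails
  j=3: holds
First hit at j=3, so smallest k = 3-2 = 1.

1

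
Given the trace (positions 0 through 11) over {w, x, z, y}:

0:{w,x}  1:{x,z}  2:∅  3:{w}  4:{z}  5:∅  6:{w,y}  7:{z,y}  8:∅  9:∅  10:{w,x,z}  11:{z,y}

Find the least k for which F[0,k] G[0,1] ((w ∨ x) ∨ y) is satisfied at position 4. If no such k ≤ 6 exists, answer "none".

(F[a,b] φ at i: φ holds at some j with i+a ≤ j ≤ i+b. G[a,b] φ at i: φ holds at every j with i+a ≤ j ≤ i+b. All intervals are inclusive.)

Scan j = 4,5,… for G[0,1] ((w ∨ x) ∨ y):
  j=4: fails
  j=5: fails
  j=6: holds
First hit at j=6, so smallest k = 6-4 = 2.

2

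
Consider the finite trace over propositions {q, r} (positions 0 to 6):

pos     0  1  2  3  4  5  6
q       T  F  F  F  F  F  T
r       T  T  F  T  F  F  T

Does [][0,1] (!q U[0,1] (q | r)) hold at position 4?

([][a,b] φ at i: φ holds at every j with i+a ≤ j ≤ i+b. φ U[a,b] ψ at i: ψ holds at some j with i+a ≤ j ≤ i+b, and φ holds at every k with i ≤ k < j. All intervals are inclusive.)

Check (!q U[0,1] (q | r)) at every j in [4,5]:
  j=4: fails
  j=5: holds
Fails at j=4 → formula fails.

No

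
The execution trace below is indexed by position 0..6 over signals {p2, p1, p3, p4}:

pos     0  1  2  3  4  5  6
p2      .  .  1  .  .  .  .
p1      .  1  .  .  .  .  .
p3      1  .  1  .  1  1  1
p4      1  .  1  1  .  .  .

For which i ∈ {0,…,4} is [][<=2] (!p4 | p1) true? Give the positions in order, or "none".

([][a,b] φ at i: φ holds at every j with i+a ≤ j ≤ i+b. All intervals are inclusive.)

Evaluate at each i in [0,4]:
  i=0: ✗ (fails at j=0)
  i=1: ✗ (fails at j=2)
  i=2: ✗ (fails at j=2)
  i=3: ✗ (fails at j=3)
  i=4: ✓ (all of [4,6])

4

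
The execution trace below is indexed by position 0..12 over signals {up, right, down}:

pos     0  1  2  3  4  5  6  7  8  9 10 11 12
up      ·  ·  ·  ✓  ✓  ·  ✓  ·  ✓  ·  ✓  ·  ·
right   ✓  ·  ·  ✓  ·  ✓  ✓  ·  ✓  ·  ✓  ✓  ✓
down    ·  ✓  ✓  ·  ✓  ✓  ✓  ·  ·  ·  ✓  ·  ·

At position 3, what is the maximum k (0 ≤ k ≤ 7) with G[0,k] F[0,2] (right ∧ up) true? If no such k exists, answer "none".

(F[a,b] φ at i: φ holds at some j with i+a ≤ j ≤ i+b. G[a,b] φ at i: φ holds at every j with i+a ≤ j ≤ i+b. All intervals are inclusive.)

7

F[0,2] (right ∧ up) must hold from j=3 onward; find where it first fails.
  j=3: holds
  j=4: holds
  j=5: holds
  j=6: holds
  j=7: holds
  j=8: holds
  j=9: holds
  j=10: holds
Holds through j=10; largest k = 7.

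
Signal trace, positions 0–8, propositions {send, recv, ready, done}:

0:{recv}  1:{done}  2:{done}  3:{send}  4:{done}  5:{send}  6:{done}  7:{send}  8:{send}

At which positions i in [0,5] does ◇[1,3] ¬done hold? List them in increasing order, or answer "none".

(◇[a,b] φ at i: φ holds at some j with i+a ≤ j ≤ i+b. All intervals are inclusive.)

Evaluate at each i in [0,5]:
  i=0: ✓ (witness j=3)
  i=1: ✓ (witness j=3)
  i=2: ✓ (witness j=3)
  i=3: ✓ (witness j=5)
  i=4: ✓ (witness j=5)
  i=5: ✓ (witness j=7)

0, 1, 2, 3, 4, 5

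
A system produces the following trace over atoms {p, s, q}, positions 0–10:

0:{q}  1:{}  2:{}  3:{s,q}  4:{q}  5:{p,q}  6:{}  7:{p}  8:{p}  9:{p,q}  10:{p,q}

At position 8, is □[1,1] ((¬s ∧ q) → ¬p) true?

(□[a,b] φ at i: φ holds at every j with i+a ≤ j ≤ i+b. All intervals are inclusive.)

Check ((¬s ∧ q) → ¬p) at every j in [9,9]:
  j=9: antecedent true; consequent false → ✗
Fails at j=9 → formula fails.

Does not hold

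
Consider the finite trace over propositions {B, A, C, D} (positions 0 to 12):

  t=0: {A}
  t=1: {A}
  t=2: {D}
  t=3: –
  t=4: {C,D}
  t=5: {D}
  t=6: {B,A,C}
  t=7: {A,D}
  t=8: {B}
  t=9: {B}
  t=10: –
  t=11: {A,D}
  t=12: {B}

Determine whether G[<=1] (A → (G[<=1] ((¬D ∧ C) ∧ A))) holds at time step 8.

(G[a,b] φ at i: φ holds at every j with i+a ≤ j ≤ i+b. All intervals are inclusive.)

Check (A → (G[<=1] ((¬D ∧ C) ∧ A))) at every j in [8,9]:
  j=8: antecedent false → ✓
  j=9: antecedent false → ✓
All positions satisfy it → formula holds.

Holds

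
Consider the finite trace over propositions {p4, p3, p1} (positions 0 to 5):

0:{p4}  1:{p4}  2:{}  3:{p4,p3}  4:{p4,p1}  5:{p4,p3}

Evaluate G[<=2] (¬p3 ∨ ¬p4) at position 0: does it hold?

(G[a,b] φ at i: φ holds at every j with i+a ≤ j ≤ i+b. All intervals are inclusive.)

Check (¬p3 ∨ ¬p4) at every j in [0,2]:
  j=0: true
  j=1: true
  j=2: true
All positions satisfy it → formula holds.

Yes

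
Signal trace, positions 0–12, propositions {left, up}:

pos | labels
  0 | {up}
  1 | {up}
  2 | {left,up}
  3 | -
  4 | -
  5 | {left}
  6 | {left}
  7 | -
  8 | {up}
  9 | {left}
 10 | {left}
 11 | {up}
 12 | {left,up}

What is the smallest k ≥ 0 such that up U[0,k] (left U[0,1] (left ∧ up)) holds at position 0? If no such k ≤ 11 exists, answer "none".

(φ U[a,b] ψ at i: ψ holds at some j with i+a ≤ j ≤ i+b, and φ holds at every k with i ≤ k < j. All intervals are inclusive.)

2

Need earliest j ≥ 0 with (left U[0,1] (left ∧ up)), and up at every k in [0,j-1].
  j=0: rhs fails.
  j=1: rhs fails.
  j=2: rhs holds; lhs holds on [0,1]. k = 2.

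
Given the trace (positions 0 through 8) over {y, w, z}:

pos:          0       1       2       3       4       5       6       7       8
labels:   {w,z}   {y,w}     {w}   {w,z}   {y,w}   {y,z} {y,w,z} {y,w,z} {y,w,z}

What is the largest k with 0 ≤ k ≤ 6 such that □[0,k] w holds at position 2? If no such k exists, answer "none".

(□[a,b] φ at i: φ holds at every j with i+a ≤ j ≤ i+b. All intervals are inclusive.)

2

w must hold from j=2 onward; find where it first fails.
  j=2: holds
  j=3: holds
  j=4: holds
  j=5: fails
Holds on [2,4], so largest k = 2.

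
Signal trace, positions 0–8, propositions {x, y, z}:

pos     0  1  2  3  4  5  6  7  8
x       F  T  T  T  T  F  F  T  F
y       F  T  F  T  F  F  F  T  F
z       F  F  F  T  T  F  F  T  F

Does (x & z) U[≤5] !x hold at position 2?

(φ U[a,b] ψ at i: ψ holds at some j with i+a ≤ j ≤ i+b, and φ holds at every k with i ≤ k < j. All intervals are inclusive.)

Need some j in [2,7] with !x, and (x & z) at every k in [2,j-1].
  j=2: !x false.
  j=3: !x false.
  j=4: !x false.
  j=5: !x holds, but (x & z) fails at k=2 → not this j.
  j=6: !x holds, but (x & z) fails at k=2 → not this j.
  j=7: !x false.
No j in the window works → until fails.

No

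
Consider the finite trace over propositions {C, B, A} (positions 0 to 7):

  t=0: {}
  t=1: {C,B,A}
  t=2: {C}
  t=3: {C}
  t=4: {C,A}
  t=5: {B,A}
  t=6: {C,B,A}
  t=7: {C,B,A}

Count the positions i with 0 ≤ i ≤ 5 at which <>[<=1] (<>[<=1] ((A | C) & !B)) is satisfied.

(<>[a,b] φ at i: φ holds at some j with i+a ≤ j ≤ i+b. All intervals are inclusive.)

5

Evaluate at each i in [0,5]:
  i=0: ✓ (witness j=1)
  i=1: ✓ (witness j=1)
  i=2: ✓ (witness j=2)
  i=3: ✓ (witness j=3)
  i=4: ✓ (witness j=4)
  i=5: ✗ (none in [5,6])
Positions where it holds: {0, 1, 2, 3, 4} → 5.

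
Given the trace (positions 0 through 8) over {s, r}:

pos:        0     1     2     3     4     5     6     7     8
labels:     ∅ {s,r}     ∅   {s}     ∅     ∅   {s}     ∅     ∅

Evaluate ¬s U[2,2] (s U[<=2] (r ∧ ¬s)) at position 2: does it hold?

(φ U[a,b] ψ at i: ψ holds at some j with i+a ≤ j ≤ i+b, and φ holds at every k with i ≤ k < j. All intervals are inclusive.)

No

Need some j in [4,4] with (s U[<=2] (r ∧ ¬s)), and ¬s at every k in [2,j-1].
  j=4: (s U[<=2] (r ∧ ¬s)) — fails.
No j in the window works → until fails.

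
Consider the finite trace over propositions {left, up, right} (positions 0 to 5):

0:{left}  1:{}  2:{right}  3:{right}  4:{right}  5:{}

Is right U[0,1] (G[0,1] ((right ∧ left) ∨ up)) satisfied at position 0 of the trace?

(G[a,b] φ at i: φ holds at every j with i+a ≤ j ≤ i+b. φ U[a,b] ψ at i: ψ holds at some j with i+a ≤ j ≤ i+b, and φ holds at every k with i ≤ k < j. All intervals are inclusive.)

No

Need some j in [0,1] with G[0,1] ((right ∧ left) ∨ up), and right at every k in [0,j-1].
  j=0: G[0,1] ((right ∧ left) ∨ up) — fails at 0.
  j=1: G[0,1] ((right ∧ left) ∨ up) — fails at 1.
No j in the window works → until fails.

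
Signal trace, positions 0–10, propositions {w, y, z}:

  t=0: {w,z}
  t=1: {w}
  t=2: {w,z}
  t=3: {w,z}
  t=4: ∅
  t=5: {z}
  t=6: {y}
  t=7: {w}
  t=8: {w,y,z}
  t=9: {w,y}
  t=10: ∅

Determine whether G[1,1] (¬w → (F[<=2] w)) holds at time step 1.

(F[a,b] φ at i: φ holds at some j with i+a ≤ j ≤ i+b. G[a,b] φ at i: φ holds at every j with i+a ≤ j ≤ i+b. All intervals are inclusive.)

Yes

Check (¬w → (F[<=2] w)) at every j in [2,2]:
  j=2: antecedent false → ✓
All positions satisfy it → formula holds.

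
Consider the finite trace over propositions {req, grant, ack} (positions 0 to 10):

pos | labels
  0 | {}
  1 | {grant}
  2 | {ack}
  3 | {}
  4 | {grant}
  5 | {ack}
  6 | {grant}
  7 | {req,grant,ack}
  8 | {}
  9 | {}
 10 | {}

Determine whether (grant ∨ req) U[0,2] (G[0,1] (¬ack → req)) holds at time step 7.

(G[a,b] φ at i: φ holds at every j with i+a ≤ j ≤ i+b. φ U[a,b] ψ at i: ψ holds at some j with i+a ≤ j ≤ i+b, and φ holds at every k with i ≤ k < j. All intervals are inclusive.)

No

Need some j in [7,9] with G[0,1] (¬ack → req), and (grant ∨ req) at every k in [7,j-1].
  j=7: G[0,1] (¬ack → req) — fails at 8.
  j=8: G[0,1] (¬ack → req) — fails at 8.
  j=9: G[0,1] (¬ack → req) — fails at 9.
No j in the window works → until fails.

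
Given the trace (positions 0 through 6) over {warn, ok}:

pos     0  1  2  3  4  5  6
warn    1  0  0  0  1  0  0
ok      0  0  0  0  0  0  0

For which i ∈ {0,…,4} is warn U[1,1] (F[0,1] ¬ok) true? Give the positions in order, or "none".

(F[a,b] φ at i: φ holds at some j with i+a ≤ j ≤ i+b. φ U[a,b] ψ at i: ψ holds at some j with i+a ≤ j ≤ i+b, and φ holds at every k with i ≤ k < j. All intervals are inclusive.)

0, 4

Evaluate at each i in [0,4]:
  i=0: ✓ (rhs at j=1; lhs holds on [0,0])
  i=1: ✗ (lhs fails at k=1 before rhs at j=2)
  i=2: ✗ (lhs fails at k=2 before rhs at j=3)
  i=3: ✗ (lhs fails at k=3 before rhs at j=4)
  i=4: ✓ (rhs at j=5; lhs holds on [4,4])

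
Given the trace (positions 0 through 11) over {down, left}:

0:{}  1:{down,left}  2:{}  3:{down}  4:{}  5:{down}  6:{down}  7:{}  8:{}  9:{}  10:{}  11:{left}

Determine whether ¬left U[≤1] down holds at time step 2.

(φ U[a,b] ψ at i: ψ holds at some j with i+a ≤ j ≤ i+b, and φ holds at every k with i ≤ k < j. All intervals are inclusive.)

Holds

Need some j in [2,3] with down, and ¬left at every k in [2,j-1].
  j=2: down false.
  j=3: down holds; ¬left holds at every k in [2,2] → satisfied.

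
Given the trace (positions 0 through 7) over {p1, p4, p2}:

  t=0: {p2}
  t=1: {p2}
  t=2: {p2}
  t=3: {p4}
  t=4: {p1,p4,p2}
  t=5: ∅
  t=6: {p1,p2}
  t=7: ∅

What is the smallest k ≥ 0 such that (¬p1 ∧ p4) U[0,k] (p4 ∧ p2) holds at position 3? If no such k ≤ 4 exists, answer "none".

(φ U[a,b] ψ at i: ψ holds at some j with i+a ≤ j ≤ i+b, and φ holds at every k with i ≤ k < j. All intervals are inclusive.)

Need earliest j ≥ 3 with (p4 ∧ p2), and (¬p1 ∧ p4) at every k in [3,j-1].
  j=3: rhs fails.
  j=4: rhs holds; lhs holds on [3,3]. k = 1.

1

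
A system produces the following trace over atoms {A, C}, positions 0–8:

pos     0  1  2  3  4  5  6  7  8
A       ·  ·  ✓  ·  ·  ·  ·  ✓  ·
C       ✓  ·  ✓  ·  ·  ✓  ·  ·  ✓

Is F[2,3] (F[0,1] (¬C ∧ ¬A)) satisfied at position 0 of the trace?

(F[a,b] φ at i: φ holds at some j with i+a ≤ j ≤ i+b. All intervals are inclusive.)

Check F[0,1] (¬C ∧ ¬A) at each j in [2,3]:
  j=2: holds (witness at 3)
  j=3: holds (witness at 3)
Found at j=2 → formula holds.

Holds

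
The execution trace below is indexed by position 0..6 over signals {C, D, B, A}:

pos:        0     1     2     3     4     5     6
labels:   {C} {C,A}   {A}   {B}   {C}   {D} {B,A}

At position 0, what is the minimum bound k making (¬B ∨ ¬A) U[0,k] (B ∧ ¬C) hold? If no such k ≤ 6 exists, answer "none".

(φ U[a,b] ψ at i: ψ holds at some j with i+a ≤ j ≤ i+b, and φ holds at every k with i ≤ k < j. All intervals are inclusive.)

3

Need earliest j ≥ 0 with (B ∧ ¬C), and (¬B ∨ ¬A) at every k in [0,j-1].
  j=0: rhs fails.
  j=1: rhs fails.
  j=2: rhs fails.
  j=3: rhs holds; lhs holds on [0,2]. k = 3.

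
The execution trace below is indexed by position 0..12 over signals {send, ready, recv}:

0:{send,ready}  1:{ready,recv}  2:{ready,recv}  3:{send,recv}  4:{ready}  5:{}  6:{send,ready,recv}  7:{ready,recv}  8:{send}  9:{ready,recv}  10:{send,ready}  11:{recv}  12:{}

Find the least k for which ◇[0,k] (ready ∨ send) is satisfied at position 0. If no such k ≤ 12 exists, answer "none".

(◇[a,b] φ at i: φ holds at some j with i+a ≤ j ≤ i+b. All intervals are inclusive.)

0

Scan j = 0,1,… for (ready ∨ send):
  j=0: holds
First hit at j=0, so smallest k = 0-0 = 0.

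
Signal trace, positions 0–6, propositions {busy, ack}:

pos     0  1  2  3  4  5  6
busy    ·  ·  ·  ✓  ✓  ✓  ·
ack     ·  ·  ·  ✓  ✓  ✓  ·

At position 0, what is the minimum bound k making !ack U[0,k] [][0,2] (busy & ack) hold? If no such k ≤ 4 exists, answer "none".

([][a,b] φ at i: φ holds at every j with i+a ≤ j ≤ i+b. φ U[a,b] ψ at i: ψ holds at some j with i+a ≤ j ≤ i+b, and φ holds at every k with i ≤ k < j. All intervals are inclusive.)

Need earliest j ≥ 0 with [][0,2] (busy & ack), and !ack at every k in [0,j-1].
  j=0: rhs fails.
  j=1: rhs fails.
  j=2: rhs fails.
  j=3: rhs holds; lhs holds on [0,2]. k = 3.

3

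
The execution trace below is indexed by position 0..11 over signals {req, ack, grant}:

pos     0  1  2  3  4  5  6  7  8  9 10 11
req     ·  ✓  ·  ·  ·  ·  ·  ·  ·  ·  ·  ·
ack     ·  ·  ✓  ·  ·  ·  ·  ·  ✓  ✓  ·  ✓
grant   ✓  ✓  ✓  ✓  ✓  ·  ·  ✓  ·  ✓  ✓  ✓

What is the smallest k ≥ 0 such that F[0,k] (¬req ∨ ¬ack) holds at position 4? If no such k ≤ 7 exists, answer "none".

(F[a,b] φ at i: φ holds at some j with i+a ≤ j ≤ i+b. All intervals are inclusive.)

0

Scan j = 4,5,… for (¬req ∨ ¬ack):
  j=4: holds
First hit at j=4, so smallest k = 4-4 = 0.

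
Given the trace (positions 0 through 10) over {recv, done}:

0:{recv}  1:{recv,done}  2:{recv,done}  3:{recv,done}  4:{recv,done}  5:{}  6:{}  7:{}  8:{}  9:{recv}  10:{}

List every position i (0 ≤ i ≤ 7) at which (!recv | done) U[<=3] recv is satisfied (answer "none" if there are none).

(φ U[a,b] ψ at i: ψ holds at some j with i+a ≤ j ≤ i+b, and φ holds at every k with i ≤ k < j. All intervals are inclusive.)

0, 1, 2, 3, 4, 6, 7

Evaluate at each i in [0,7]:
  i=0: ✓ (rhs at j=0)
  i=1: ✓ (rhs at j=1)
  i=2: ✓ (rhs at j=2)
  i=3: ✓ (rhs at j=3)
  i=4: ✓ (rhs at j=4)
  i=5: ✗ (no rhs in [5,8])
  i=6: ✓ (rhs at j=9; lhs holds on [6,8])
  i=7: ✓ (rhs at j=9; lhs holds on [7,8])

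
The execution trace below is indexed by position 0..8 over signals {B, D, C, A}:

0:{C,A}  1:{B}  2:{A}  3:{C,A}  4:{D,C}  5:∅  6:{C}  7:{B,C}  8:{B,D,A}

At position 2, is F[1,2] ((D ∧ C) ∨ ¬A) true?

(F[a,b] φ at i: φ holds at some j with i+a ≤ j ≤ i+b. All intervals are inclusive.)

Yes

Check ((D ∧ C) ∨ ¬A) at each j in [3,4]:
  j=3: false
  j=4: true
Found at j=4 → formula holds.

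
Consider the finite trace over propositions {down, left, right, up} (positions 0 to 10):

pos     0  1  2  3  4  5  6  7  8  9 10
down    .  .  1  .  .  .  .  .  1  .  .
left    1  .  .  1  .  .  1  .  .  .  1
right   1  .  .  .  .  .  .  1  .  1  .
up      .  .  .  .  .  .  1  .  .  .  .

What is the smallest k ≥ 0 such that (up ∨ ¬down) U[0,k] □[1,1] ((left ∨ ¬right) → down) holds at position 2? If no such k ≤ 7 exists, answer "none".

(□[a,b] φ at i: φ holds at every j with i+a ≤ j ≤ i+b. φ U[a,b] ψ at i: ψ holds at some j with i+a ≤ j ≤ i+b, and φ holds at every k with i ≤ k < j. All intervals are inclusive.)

Need earliest j ≥ 2 with □[1,1] ((left ∨ ¬right) → down), and (up ∨ ¬down) at every k in [2,j-1].
  j=2: rhs fails.
  j=3: rhs fails.
  j=4: rhs fails.
  j=5: rhs fails.
  j=6: rhs holds but lhs fails at k=2.
  j=7: rhs holds but lhs fails at k=2.
  j=8: rhs holds but lhs fails at k=2.
  j=9: rhs fails.
No witness within the range → none.

none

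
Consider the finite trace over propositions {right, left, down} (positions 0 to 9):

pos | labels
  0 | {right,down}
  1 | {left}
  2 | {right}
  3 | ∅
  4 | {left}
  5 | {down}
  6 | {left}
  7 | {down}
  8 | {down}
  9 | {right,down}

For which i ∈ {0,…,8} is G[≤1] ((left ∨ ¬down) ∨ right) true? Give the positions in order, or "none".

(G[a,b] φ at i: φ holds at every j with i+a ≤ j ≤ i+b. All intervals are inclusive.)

Evaluate at each i in [0,8]:
  i=0: ✓ (all of [0,1])
  i=1: ✓ (all of [1,2])
  i=2: ✓ (all of [2,3])
  i=3: ✓ (all of [3,4])
  i=4: ✗ (fails at j=5)
  i=5: ✗ (fails at j=5)
  i=6: ✗ (fails at j=7)
  i=7: ✗ (fails at j=7)
  i=8: ✗ (fails at j=8)

0, 1, 2, 3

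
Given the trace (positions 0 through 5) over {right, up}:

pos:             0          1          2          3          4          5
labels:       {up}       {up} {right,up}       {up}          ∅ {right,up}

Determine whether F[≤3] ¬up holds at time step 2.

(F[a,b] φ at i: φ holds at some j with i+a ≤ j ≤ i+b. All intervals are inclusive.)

Check ¬up at each j in [2,5]:
  j=2: false
  j=3: false
  j=4: true
  j=5: false
Found at j=4 → formula holds.

True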